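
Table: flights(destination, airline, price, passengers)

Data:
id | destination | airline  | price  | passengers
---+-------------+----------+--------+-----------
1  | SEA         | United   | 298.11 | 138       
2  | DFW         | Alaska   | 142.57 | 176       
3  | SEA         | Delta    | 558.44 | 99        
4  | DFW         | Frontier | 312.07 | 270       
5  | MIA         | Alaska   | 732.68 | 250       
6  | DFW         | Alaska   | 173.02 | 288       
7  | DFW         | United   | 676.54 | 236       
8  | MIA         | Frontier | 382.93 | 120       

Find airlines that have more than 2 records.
SELECT airline, COUNT(*) as cnt
FROM flights
GROUP BY airline
HAVING COUNT(*) > 2

Result:
  Alaska: 3

Note: HAVING filters groups after aggregation, WHERE filters rows before.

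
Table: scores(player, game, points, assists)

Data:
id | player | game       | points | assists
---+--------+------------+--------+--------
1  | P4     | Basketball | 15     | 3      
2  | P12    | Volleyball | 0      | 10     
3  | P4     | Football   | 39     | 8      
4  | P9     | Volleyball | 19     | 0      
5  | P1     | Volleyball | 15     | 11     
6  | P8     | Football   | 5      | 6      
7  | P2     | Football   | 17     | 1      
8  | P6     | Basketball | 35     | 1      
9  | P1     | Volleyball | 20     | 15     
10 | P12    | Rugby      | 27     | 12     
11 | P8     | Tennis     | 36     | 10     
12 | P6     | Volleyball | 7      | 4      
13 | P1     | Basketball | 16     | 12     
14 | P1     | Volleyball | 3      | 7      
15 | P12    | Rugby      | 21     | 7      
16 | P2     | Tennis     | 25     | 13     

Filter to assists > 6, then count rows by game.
SELECT game, COUNT(*)
FROM scores
WHERE assists > 6
GROUP BY game

Note: WHERE filters rows before grouping.

Result:
  Basketball: 1
  Football: 1
  Rugby: 2
  Tennis: 2
  Volleyball: 4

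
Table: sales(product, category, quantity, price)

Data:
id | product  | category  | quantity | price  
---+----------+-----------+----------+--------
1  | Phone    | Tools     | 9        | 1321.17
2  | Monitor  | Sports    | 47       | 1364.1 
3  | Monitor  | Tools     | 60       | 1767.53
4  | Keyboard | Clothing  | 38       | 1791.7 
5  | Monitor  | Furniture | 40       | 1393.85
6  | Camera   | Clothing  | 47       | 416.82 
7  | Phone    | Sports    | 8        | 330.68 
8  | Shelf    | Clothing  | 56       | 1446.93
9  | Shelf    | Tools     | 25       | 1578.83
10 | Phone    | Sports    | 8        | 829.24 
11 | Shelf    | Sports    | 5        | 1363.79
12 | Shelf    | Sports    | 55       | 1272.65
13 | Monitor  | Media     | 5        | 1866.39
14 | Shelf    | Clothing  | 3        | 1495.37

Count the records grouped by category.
SELECT category, COUNT(*) as count
FROM sales
GROUP BY category

Result:
  Clothing: 4
  Furniture: 1
  Media: 1
  Sports: 5
  Tools: 3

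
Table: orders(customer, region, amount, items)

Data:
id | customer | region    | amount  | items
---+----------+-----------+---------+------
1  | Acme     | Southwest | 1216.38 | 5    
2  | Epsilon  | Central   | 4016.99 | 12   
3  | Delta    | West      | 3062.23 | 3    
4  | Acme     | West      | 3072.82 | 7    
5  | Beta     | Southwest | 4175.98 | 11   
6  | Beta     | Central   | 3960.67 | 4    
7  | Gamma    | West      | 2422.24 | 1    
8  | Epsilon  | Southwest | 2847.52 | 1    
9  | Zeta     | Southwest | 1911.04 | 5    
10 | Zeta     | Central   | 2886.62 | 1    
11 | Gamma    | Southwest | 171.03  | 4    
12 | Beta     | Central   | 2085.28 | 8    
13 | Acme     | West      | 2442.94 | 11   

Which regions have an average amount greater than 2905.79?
SELECT region, AVG(amount)
FROM orders
GROUP BY region
HAVING AVG(amount) > 2905.79

Result:
  Central: avg=3237.39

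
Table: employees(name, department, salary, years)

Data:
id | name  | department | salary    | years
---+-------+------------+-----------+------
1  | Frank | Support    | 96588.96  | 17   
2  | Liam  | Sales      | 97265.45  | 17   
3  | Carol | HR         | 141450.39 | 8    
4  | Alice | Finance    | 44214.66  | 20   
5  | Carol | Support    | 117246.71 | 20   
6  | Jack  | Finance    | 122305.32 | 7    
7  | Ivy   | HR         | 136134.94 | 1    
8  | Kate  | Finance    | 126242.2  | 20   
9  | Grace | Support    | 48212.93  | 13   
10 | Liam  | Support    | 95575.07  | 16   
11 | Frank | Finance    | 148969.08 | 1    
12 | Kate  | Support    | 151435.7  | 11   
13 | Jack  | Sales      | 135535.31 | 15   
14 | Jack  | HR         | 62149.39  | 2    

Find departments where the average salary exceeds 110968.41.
SELECT department, AVG(salary)
FROM employees
GROUP BY department
HAVING AVG(salary) > 110968.41

Result:
  HR: avg=113244.91
  Sales: avg=116400.38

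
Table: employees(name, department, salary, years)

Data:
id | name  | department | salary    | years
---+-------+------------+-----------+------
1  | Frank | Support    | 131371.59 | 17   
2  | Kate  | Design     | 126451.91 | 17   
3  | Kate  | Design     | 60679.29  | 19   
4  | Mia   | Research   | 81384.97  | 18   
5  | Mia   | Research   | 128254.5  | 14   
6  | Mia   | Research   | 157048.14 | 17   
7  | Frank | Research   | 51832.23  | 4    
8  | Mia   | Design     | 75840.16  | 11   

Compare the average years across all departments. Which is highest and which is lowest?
SELECT department, AVG(years)
FROM employees
GROUP BY department
ORDER BY AVG(years)

All groups:
  Research: 13.25
  Design: 15.67
  Support: 17.00

Highest: Support (17.00)
Lowest: Research (13.25)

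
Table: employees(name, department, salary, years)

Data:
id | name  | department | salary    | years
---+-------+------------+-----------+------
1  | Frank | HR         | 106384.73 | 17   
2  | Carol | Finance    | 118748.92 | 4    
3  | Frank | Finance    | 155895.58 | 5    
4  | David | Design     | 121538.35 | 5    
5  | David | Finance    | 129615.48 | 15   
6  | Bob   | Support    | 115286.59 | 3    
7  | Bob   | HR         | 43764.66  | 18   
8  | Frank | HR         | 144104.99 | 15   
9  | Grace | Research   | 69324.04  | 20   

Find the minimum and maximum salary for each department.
SELECT department, MIN(salary), MAX(salary)
FROM employees
GROUP BY department

Result:
  Design: min=121538.35, max=121538.35
  Finance: min=118748.92, max=155895.58
  HR: min=43764.66, max=144104.99
  Research: min=69324.04, max=69324.04
  Support: min=115286.59, max=115286.59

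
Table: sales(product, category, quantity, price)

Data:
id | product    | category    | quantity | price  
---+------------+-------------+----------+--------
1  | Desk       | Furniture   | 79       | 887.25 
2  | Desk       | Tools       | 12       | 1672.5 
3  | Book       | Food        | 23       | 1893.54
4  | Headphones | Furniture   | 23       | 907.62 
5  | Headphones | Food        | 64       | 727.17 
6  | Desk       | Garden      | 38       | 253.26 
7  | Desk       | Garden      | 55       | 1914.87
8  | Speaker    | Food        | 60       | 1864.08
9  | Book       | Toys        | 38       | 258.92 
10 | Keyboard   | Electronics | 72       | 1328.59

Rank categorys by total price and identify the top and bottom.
SELECT category, SUM(price)
FROM sales
GROUP BY category
ORDER BY SUM(price)

All groups:
  Toys: 258.92
  Electronics: 1328.59
  Tools: 1672.50
  Furniture: 1794.87
  Garden: 2168.13
  Food: 4484.79

Highest: Food (4484.79)
Lowest: Toys (258.92)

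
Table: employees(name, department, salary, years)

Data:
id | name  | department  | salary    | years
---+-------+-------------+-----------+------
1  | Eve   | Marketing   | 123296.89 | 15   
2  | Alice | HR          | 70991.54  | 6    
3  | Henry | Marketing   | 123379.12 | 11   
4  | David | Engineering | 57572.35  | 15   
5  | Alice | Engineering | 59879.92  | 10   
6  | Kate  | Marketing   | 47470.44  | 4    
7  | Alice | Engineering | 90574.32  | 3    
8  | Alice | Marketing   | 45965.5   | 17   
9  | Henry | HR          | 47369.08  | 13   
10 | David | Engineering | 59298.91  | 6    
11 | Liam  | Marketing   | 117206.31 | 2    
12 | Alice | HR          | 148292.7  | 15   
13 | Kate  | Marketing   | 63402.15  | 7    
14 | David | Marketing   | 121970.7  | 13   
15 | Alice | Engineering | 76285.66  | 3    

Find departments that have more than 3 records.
SELECT department, COUNT(*) as cnt
FROM employees
GROUP BY department
HAVING COUNT(*) > 3

Result:
  Engineering: 5
  Marketing: 7

Note: HAVING filters groups after aggregation, WHERE filters rows before.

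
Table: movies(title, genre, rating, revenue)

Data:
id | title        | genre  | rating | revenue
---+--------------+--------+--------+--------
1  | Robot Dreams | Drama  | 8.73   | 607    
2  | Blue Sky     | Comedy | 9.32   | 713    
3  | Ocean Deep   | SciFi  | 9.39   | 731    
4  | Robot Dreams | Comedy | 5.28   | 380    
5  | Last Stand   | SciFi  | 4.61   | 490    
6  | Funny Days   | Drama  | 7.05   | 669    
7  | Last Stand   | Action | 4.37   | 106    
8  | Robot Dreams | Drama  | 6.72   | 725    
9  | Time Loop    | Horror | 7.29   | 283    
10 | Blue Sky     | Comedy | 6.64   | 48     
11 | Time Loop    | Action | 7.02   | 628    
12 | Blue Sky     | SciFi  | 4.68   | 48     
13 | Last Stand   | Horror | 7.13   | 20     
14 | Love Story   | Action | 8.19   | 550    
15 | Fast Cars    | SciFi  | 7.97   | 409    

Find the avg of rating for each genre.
SELECT genre, AVG(rating) as result
FROM movies
GROUP BY genre

Result:
  Action: 6.53
  Comedy: 7.08
  Drama: 7.50
  Horror: 7.21
  SciFi: 6.66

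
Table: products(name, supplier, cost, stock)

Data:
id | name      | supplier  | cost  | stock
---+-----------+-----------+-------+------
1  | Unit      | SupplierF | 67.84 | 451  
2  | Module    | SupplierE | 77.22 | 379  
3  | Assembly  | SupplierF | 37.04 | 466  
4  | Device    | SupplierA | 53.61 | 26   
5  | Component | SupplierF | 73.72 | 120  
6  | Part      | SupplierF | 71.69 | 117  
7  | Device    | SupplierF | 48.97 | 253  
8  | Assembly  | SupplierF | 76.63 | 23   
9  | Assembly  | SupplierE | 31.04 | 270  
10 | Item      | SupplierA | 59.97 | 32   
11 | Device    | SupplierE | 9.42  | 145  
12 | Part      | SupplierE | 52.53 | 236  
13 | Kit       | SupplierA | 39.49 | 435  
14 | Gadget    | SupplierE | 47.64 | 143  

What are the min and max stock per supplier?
SELECT supplier, MIN(stock), MAX(stock)
FROM products
GROUP BY supplier

Result:
  SupplierA: min=26, max=435
  SupplierE: min=143, max=379
  SupplierF: min=23, max=466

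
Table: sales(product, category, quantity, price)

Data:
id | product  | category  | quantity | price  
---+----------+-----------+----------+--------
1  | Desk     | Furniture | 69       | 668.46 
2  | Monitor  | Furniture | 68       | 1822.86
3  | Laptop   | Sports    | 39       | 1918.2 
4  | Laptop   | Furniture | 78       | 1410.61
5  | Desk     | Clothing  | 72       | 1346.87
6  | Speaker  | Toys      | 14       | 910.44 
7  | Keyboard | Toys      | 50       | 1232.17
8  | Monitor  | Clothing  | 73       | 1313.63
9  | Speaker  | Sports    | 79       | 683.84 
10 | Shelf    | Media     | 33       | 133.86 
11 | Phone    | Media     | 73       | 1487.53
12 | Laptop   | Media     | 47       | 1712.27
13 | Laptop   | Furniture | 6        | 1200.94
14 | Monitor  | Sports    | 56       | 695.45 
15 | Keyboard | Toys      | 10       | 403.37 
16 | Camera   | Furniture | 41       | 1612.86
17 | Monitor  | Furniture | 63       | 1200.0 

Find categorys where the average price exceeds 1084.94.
SELECT category, AVG(price)
FROM sales
GROUP BY category
HAVING AVG(price) > 1084.94

Result:
  Clothing: avg=1330.25
  Furniture: avg=1319.29
  Media: avg=1111.22
  Sports: avg=1099.16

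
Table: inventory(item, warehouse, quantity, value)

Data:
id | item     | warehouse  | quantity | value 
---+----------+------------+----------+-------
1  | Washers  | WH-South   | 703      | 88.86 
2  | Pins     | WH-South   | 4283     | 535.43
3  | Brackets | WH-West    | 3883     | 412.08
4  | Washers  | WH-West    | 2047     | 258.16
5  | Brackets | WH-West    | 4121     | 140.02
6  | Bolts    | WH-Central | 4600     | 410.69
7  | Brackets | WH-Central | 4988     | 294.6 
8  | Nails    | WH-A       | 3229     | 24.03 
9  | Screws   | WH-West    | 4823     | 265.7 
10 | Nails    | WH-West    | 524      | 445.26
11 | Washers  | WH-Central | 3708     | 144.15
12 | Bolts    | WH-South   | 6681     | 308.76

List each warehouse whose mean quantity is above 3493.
SELECT warehouse, AVG(quantity)
FROM inventory
GROUP BY warehouse
HAVING AVG(quantity) > 3493

Result:
  WH-Central: avg=4432.00
  WH-South: avg=3889.00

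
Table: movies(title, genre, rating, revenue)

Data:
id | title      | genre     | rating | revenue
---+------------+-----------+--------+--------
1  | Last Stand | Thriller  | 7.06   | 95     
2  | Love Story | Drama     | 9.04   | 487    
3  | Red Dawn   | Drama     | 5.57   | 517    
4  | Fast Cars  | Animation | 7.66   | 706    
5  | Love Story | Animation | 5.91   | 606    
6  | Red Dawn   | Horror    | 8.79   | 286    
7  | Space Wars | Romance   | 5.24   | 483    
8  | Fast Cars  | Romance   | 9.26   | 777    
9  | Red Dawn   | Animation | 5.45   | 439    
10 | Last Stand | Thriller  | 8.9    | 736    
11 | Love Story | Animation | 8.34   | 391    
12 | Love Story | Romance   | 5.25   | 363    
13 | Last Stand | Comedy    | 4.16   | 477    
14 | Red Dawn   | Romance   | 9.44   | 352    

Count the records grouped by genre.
SELECT genre, COUNT(*) as count
FROM movies
GROUP BY genre

Result:
  Animation: 4
  Comedy: 1
  Drama: 2
  Horror: 1
  Romance: 4
  Thriller: 2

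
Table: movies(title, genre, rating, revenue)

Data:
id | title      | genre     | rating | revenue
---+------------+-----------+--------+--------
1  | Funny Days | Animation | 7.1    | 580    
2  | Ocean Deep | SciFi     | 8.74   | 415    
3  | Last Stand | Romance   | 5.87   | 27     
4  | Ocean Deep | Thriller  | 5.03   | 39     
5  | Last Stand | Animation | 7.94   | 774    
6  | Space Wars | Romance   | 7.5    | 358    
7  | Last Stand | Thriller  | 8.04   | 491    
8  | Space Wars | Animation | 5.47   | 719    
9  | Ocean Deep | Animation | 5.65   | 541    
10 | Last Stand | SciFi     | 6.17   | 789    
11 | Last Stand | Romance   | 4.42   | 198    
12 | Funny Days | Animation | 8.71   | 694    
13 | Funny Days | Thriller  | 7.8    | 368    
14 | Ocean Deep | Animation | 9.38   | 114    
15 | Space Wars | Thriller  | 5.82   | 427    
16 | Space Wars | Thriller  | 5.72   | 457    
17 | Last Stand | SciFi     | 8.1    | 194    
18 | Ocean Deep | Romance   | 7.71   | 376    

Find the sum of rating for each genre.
SELECT genre, SUM(rating) as result
FROM movies
GROUP BY genre

Result:
  Animation: 44.25
  Romance: 25.50
  SciFi: 23.01
  Thriller: 32.41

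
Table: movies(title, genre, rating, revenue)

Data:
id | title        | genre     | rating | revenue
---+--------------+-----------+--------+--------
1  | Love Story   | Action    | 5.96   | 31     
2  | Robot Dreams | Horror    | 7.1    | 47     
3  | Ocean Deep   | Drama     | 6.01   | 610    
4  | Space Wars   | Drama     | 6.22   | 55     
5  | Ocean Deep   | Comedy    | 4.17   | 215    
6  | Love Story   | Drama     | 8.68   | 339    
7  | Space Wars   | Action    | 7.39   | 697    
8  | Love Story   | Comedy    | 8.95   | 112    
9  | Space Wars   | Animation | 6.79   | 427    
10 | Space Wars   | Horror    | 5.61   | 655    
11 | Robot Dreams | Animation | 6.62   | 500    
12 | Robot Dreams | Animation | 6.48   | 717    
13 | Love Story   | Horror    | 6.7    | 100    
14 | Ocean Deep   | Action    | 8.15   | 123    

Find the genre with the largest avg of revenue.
SELECT genre, AVG(revenue) as val
FROM movies
GROUP BY genre
ORDER BY val DESC
LIMIT 1

Result: Animation with avg(revenue) = 548.00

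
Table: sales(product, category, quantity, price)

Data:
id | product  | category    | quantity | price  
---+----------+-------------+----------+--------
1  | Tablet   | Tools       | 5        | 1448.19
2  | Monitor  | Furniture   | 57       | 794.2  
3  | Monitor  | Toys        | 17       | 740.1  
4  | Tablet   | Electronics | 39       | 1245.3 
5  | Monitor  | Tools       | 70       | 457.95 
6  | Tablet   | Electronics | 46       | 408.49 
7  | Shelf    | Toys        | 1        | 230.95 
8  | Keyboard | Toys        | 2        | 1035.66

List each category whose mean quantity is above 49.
SELECT category, AVG(quantity)
FROM sales
GROUP BY category
HAVING AVG(quantity) > 49

Result:
  Furniture: avg=57.00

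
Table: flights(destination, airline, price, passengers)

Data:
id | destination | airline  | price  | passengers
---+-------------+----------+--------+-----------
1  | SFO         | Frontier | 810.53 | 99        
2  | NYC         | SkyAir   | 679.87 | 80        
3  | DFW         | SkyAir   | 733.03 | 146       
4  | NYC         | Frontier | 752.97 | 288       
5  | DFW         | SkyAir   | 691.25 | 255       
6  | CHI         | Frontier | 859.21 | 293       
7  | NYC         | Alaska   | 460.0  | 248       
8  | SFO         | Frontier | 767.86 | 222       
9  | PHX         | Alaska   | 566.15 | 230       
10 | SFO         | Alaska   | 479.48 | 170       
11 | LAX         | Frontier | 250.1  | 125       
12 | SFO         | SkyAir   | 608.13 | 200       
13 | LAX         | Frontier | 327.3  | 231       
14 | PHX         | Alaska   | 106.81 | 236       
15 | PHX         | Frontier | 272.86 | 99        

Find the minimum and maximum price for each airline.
SELECT airline, MIN(price), MAX(price)
FROM flights
GROUP BY airline

Result:
  Alaska: min=106.81, max=566.15
  Frontier: min=250.10, max=859.21
  SkyAir: min=608.13, max=733.03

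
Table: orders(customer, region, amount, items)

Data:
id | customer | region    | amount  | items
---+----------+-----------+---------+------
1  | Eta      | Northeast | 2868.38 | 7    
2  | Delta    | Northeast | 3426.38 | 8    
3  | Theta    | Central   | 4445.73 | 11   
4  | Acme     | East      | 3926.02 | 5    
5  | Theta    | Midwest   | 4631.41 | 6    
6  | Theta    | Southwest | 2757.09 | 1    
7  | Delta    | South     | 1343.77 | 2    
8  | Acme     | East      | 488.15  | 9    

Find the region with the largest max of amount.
SELECT region, MAX(amount) as val
FROM orders
GROUP BY region
ORDER BY val DESC
LIMIT 1

Result: Midwest with max(amount) = 4631.41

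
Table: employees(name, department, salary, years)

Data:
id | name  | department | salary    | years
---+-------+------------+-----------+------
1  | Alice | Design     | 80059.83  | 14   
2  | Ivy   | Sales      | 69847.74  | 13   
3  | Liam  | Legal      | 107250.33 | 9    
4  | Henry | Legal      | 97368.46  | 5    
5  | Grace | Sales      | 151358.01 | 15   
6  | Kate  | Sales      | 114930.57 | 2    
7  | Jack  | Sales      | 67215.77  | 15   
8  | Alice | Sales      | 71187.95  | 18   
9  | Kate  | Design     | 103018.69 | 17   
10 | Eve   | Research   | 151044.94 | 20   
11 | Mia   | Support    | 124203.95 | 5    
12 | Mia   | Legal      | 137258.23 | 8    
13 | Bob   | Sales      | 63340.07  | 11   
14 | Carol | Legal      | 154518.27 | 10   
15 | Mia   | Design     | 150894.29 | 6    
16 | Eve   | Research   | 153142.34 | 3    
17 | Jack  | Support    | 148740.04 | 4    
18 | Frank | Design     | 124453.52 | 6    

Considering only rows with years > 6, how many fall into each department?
SELECT department, COUNT(*)
FROM employees
WHERE years > 6
GROUP BY department

Note: WHERE filters rows before grouping.

Result:
  Design: 2
  Legal: 3
  Research: 1
  Sales: 5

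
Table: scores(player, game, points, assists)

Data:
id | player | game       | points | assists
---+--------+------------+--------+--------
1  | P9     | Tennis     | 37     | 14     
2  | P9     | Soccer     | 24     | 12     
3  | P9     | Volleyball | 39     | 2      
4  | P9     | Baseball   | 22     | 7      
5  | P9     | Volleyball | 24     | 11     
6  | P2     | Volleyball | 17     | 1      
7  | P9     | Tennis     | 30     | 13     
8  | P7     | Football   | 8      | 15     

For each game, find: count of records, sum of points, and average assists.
SELECT game,
       COUNT(*) as cnt,
       SUM(points) as total_points,
       AVG(assists) as avg_assists
FROM scores
GROUP BY game

Result:
  Baseball: 1 records, 22 total points, 7.00 avg assists
  Football: 1 records, 8 total points, 15.00 avg assists
  Soccer: 1 records, 24 total points, 12.00 avg assists
  Tennis: 2 records, 67 total points, 13.50 avg assists
  Volleyball: 3 records, 80 total points, 4.67 avg assists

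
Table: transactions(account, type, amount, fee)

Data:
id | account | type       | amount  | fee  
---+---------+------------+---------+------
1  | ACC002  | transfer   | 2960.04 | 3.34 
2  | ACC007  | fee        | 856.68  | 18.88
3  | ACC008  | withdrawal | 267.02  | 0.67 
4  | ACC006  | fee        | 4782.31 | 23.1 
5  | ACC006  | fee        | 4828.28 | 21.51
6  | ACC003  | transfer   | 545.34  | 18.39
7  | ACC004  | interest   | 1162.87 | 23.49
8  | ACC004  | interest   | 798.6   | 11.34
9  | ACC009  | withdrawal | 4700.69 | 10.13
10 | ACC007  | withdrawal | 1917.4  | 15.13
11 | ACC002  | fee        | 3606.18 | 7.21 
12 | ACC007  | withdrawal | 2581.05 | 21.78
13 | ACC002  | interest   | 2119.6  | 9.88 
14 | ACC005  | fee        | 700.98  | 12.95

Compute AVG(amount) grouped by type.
SELECT type, AVG(amount) as result
FROM transactions
GROUP BY type

Result:
  fee: 2954.89
  interest: 1360.36
  transfer: 1752.69
  withdrawal: 2366.54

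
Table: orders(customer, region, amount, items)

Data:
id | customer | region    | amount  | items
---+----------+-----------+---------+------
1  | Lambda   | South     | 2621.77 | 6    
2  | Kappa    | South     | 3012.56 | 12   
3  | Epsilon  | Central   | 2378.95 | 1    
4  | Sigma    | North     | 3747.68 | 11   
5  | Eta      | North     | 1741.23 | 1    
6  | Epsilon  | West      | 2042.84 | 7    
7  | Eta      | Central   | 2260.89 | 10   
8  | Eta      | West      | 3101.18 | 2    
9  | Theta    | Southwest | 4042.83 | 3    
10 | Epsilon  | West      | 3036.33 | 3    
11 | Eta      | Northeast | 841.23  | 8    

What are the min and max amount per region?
SELECT region, MIN(amount), MAX(amount)
FROM orders
GROUP BY region

Result:
  Central: min=2260.89, max=2378.95
  North: min=1741.23, max=3747.68
  Northeast: min=841.23, max=841.23
  South: min=2621.77, max=3012.56
  Southwest: min=4042.83, max=4042.83
  West: min=2042.84, max=3101.18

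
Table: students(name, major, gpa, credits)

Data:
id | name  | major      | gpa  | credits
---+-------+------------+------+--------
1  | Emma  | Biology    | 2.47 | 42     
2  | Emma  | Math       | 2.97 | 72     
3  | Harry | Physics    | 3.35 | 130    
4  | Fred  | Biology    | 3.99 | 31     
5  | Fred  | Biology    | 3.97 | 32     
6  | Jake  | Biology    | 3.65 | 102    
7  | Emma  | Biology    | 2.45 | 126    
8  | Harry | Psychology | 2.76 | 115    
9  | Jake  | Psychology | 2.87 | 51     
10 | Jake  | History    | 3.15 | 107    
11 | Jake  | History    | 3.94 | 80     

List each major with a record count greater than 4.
SELECT major, COUNT(*) as cnt
FROM students
GROUP BY major
HAVING COUNT(*) > 4

Result:
  Biology: 5

Note: HAVING filters groups after aggregation, WHERE filters rows before.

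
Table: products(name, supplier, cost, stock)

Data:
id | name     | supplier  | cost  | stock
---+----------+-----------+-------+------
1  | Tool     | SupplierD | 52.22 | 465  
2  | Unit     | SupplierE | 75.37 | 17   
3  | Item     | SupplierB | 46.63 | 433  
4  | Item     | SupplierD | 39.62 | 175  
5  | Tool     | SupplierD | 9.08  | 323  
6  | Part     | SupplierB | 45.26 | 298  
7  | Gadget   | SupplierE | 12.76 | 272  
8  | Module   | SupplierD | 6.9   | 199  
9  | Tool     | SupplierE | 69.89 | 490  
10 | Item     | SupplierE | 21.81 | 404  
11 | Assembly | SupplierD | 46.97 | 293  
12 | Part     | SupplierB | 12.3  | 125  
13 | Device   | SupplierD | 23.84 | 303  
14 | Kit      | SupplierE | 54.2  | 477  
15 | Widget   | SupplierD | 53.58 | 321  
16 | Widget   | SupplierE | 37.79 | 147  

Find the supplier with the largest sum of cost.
SELECT supplier, SUM(cost) as val
FROM products
GROUP BY supplier
ORDER BY val DESC
LIMIT 1

Result: SupplierE with sum(cost) = 271.82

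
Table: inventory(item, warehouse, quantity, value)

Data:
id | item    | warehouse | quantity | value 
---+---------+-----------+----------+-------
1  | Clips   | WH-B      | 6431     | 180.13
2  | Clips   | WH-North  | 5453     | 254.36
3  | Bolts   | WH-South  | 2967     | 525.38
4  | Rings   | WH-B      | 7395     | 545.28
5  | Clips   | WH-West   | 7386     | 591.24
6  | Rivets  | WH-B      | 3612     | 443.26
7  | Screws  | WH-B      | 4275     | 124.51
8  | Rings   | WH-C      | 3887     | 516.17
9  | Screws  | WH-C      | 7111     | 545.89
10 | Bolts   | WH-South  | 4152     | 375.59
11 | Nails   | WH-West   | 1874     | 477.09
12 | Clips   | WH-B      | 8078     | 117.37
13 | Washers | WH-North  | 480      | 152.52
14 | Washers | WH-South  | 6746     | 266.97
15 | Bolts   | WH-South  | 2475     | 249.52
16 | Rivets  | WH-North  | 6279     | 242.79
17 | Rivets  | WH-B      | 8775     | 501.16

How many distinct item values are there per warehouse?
SELECT warehouse, COUNT(DISTINCT item)
FROM inventory
GROUP BY warehouse

Result:
  WH-B: 4 distinct
  WH-C: 2 distinct
  WH-North: 3 distinct
  WH-South: 2 distinct
  WH-West: 2 distinct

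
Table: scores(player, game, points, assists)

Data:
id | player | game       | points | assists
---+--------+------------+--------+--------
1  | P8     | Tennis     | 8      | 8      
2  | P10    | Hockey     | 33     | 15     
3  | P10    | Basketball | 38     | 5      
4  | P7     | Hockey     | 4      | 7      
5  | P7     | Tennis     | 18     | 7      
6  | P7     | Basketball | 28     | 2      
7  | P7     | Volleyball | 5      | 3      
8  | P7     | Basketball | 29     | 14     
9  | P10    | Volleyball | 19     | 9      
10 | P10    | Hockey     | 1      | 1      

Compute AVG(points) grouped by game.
SELECT game, AVG(points) as result
FROM scores
GROUP BY game

Result:
  Basketball: 31.67
  Hockey: 12.67
  Tennis: 13.00
  Volleyball: 12.00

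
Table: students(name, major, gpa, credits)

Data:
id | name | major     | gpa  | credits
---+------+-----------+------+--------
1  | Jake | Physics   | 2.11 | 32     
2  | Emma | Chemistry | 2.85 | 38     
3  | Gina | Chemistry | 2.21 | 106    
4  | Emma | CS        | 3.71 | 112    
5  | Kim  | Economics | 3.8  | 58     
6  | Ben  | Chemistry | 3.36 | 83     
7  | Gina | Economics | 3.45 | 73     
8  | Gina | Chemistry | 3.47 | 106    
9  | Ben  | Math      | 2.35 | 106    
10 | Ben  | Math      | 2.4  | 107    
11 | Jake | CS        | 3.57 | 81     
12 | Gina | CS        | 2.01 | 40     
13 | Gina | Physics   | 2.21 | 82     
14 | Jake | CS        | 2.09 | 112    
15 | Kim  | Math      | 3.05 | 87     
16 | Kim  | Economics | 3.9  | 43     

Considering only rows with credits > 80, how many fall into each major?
SELECT major, COUNT(*)
FROM students
WHERE credits > 80
GROUP BY major

Note: WHERE filters rows before grouping.

Result:
  CS: 3
  Chemistry: 3
  Math: 3
  Physics: 1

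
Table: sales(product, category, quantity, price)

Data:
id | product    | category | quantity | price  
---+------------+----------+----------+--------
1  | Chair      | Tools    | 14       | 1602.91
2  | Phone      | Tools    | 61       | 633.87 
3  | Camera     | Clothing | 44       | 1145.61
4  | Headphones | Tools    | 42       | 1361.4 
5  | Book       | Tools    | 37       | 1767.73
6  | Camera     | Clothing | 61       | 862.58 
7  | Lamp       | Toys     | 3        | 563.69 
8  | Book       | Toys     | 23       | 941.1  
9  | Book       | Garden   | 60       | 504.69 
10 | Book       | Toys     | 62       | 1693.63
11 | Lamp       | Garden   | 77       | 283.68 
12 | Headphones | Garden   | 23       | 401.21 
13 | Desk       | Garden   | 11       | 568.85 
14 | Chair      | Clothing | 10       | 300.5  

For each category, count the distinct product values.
SELECT category, COUNT(DISTINCT product)
FROM sales
GROUP BY category

Result:
  Clothing: 2 distinct
  Garden: 4 distinct
  Tools: 4 distinct
  Toys: 2 distinct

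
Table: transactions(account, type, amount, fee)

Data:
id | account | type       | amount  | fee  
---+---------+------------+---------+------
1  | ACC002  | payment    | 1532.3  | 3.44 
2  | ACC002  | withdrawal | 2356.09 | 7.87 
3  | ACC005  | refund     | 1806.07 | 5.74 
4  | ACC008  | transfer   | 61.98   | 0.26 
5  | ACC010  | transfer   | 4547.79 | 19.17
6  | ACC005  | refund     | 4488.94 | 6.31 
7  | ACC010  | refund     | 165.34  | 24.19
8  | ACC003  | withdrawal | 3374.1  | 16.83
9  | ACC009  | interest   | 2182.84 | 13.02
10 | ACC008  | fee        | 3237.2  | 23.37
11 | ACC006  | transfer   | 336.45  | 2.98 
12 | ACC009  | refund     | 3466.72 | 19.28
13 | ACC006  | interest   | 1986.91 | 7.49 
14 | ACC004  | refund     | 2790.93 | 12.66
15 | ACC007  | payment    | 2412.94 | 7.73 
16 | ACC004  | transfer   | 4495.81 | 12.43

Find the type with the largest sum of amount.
SELECT type, SUM(amount) as val
FROM transactions
GROUP BY type
ORDER BY val DESC
LIMIT 1

Result: refund with sum(amount) = 12718.00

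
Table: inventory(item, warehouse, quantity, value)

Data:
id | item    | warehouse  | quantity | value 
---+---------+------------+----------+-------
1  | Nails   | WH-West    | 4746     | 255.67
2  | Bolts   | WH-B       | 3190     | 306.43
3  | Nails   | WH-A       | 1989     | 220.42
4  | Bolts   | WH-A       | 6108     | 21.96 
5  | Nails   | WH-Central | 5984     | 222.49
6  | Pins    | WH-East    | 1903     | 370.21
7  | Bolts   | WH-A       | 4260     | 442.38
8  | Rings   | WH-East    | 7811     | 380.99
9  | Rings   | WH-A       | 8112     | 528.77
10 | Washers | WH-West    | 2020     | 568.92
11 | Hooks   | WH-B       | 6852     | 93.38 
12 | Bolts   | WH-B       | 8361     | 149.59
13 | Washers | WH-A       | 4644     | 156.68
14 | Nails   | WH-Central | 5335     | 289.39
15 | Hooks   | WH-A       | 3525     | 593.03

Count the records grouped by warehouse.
SELECT warehouse, COUNT(*) as count
FROM inventory
GROUP BY warehouse

Result:
  WH-A: 6
  WH-B: 3
  WH-Central: 2
  WH-East: 2
  WH-West: 2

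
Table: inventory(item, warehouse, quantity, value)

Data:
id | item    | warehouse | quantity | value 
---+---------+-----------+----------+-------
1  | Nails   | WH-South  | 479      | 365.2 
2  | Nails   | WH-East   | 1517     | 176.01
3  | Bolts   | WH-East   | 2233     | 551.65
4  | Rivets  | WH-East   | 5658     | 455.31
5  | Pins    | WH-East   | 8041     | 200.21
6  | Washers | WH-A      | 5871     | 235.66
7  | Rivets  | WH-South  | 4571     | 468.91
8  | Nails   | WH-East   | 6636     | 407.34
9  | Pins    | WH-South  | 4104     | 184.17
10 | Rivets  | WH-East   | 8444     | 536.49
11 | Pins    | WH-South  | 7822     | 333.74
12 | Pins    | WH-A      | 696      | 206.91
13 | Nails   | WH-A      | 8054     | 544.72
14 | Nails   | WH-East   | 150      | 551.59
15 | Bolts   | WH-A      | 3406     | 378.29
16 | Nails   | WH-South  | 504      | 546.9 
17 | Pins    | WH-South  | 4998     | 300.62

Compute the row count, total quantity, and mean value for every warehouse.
SELECT warehouse,
       COUNT(*) as cnt,
       SUM(quantity) as total_quantity,
       AVG(value) as avg_value
FROM inventory
GROUP BY warehouse

Result:
  WH-A: 4 records, 18027 total quantity, 341.40 avg value
  WH-East: 7 records, 32679 total quantity, 411.23 avg value
  WH-South: 6 records, 22478 total quantity, 366.59 avg value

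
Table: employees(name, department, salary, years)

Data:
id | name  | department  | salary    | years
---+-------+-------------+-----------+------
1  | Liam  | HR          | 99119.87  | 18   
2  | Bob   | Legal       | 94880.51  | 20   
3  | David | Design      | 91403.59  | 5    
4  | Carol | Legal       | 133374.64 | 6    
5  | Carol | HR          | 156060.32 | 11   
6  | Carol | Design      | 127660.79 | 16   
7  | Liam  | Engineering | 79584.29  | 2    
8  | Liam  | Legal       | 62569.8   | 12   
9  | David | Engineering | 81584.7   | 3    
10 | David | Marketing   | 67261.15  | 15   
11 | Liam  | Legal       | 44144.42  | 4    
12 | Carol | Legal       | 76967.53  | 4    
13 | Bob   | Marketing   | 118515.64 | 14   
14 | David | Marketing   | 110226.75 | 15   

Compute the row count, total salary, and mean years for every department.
SELECT department,
       COUNT(*) as cnt,
       SUM(salary) as total_salary,
       AVG(years) as avg_years
FROM employees
GROUP BY department

Result:
  Design: 2 records, 219064.38 total salary, 10.50 avg years
  Engineering: 2 records, 161168.99 total salary, 2.50 avg years
  HR: 2 records, 255180.19 total salary, 14.50 avg years
  Legal: 5 records, 411936.90 total salary, 9.20 avg years
  Marketing: 3 records, 296003.54 total salary, 14.67 avg years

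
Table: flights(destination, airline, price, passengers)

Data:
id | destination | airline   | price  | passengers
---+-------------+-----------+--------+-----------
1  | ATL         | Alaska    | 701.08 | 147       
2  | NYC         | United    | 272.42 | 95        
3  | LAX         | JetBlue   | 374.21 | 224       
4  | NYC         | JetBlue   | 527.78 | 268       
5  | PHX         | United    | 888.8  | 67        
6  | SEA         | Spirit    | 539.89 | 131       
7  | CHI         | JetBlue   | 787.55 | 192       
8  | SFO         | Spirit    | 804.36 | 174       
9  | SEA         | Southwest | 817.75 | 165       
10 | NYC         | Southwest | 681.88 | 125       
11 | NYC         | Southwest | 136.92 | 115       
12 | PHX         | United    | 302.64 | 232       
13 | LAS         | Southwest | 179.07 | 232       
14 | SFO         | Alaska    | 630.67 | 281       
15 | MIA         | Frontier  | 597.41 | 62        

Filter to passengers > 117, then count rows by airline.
SELECT airline, COUNT(*)
FROM flights
WHERE passengers > 117
GROUP BY airline

Note: WHERE filters rows before grouping.

Result:
  Alaska: 2
  JetBlue: 3
  Southwest: 3
  Spirit: 2
  United: 1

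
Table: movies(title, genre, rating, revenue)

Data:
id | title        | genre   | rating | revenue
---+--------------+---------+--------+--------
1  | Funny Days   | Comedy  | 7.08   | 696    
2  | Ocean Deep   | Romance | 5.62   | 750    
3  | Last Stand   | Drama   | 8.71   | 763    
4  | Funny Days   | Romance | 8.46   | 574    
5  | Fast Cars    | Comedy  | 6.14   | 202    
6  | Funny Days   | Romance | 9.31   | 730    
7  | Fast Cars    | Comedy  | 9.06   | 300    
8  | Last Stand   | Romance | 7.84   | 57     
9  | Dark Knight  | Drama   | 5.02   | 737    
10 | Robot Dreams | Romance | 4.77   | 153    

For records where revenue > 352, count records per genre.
SELECT genre, COUNT(*)
FROM movies
WHERE revenue > 352
GROUP BY genre

Note: WHERE filters rows before grouping.

Result:
  Comedy: 1
  Drama: 2
  Romance: 3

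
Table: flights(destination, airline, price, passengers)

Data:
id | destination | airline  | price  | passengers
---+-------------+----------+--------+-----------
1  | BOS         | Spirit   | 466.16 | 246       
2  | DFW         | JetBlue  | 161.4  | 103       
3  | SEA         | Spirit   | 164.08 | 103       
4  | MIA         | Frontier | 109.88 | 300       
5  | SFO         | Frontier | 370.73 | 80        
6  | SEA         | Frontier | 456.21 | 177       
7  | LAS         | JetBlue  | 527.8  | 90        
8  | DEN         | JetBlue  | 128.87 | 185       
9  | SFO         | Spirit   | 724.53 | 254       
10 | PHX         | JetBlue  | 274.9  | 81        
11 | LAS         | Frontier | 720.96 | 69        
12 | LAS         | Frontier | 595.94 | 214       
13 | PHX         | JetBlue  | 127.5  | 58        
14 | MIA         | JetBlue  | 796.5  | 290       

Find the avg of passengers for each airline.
SELECT airline, AVG(passengers) as result
FROM flights
GROUP BY airline

Result:
  Frontier: 168.00
  JetBlue: 134.50
  Spirit: 201.00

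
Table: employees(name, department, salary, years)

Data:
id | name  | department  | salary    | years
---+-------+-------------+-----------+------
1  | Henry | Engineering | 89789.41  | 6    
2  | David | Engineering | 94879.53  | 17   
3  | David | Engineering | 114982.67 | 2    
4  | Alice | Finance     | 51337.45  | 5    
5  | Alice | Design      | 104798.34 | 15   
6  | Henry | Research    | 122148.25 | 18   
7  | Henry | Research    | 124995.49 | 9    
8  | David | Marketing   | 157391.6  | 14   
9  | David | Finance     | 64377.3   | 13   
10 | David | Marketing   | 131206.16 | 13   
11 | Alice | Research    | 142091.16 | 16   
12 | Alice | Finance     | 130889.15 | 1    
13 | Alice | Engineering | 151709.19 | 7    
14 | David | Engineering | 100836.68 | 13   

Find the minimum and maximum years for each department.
SELECT department, MIN(years), MAX(years)
FROM employees
GROUP BY department

Result:
  Design: min=15, max=15
  Engineering: min=2, max=17
  Finance: min=1, max=13
  Marketing: min=13, max=14
  Research: min=9, max=18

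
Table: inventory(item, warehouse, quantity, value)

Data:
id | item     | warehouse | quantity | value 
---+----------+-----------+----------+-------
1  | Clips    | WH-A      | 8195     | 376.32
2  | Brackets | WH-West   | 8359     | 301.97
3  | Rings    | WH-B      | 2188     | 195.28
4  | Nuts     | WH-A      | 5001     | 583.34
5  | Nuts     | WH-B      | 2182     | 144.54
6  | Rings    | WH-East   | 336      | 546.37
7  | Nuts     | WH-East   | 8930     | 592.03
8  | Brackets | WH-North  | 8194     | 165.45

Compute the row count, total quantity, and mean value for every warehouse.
SELECT warehouse,
       COUNT(*) as cnt,
       SUM(quantity) as total_quantity,
       AVG(value) as avg_value
FROM inventory
GROUP BY warehouse

Result:
  WH-A: 2 records, 13196 total quantity, 479.83 avg value
  WH-B: 2 records, 4370 total quantity, 169.91 avg value
  WH-East: 2 records, 9266 total quantity, 569.20 avg value
  WH-North: 1 records, 8194 total quantity, 165.45 avg value
  WH-West: 1 records, 8359 total quantity, 301.97 avg value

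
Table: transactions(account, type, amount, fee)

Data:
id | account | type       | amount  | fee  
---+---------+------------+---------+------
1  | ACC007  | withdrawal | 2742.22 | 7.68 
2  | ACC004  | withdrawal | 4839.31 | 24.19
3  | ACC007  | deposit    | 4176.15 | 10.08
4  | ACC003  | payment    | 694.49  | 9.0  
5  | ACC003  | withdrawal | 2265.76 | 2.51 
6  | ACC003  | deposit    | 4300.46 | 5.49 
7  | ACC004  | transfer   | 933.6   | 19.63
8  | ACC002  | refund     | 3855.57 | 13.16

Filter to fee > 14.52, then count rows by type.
SELECT type, COUNT(*)
FROM transactions
WHERE fee > 14.52
GROUP BY type

Note: WHERE filters rows before grouping.

Result:
  transfer: 1
  withdrawal: 1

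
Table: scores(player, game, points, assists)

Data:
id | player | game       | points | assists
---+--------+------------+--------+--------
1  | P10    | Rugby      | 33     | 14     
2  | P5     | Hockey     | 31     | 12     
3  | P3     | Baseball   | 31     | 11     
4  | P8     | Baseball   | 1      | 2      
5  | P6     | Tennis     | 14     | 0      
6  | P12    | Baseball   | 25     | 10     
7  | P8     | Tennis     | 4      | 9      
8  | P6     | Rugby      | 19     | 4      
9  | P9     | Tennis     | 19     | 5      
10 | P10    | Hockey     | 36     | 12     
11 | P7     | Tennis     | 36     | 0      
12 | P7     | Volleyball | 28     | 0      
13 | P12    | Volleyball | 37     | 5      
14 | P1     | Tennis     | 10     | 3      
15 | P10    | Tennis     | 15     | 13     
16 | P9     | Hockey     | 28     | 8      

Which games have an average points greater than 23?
SELECT game, AVG(points)
FROM scores
GROUP BY game
HAVING AVG(points) > 23

Result:
  Hockey: avg=31.67
  Rugby: avg=26.00
  Volleyball: avg=32.50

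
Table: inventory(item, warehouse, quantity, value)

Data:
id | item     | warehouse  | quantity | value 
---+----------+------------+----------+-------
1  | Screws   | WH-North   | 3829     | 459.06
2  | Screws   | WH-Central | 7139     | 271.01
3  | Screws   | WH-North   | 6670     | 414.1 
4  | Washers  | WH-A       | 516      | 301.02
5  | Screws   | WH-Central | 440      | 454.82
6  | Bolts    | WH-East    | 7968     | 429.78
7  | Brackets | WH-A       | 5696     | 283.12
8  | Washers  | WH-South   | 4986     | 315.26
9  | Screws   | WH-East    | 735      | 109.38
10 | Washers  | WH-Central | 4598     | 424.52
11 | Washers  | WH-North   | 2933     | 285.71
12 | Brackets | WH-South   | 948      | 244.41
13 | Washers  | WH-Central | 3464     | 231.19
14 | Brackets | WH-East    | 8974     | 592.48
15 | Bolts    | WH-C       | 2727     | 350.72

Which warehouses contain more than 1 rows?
SELECT warehouse, COUNT(*) as cnt
FROM inventory
GROUP BY warehouse
HAVING COUNT(*) > 1

Result:
  WH-A: 2
  WH-Central: 4
  WH-East: 3
  WH-North: 3
  WH-South: 2

Note: HAVING filters groups after aggregation, WHERE filters rows before.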